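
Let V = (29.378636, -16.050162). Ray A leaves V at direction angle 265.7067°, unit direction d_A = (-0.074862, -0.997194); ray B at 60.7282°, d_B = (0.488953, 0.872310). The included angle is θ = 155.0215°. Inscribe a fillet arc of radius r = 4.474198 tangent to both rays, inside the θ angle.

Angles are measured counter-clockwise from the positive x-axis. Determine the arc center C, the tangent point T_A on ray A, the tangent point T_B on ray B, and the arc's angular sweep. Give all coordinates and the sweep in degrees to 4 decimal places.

bisector direction at 343.2175° = (0.957407,-0.288740)
center distance |VC| = r/sin(θ/2) = 4.474198/sin(77.5108°) = 4.582639
C = V + |VC|·bis = (33.7661,-17.3734)
T_A = V + ((C−V)·d_A)·d_A = V + 0.9910·d_A = (29.3044,-17.0384)
T_B = V + ((C−V)·d_B)·d_B = V + 0.9910·d_B = (29.8632,-15.1857)
sweep = 180° − θ = 24.9785°

center=(33.7661,-17.3734) T_A=(29.3044,-17.0384) T_B=(29.8632,-15.1857) sweep=24.9785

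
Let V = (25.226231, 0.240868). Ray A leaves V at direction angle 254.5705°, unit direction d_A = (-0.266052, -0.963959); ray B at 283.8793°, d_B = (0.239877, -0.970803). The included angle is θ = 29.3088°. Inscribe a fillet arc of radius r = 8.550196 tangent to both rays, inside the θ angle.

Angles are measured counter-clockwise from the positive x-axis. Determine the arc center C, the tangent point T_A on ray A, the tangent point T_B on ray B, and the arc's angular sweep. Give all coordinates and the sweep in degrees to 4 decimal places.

bisector direction at 269.2249° = (-0.013528,-0.999908)
center distance |VC| = r/sin(θ/2) = 8.550196/sin(14.6544°) = 33.796838
C = V + |VC|·bis = (24.7690,-33.5529)
T_A = V + ((C−V)·d_A)·d_A = V + 32.6974·d_A = (16.5270,-31.2781)
T_B = V + ((C−V)·d_B)·d_B = V + 32.6974·d_B = (33.0696,-31.5019)
sweep = 180° − θ = 150.6912°

center=(24.7690,-33.5529) T_A=(16.5270,-31.2781) T_B=(33.0696,-31.5019) sweep=150.6912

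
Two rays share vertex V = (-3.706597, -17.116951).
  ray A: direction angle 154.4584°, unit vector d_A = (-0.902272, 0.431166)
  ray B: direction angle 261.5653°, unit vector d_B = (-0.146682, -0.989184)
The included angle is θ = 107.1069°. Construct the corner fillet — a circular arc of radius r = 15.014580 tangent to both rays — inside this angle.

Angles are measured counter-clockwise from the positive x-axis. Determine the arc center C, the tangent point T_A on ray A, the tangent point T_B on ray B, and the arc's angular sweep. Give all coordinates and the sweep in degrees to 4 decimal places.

bisector direction at 208.0119° = (-0.882850,-0.469654)
center distance |VC| = r/sin(θ/2) = 15.014580/sin(53.5534°) = 18.665300
C = V + |VC|·bis = (-20.1853,-25.8832)
T_A = V + ((C−V)·d_A)·d_A = V + 11.0885·d_A = (-13.7115,-12.3359)
T_B = V + ((C−V)·d_B)·d_B = V + 11.0885·d_B = (-5.3331,-28.0856)
sweep = 180° − θ = 72.8931°

center=(-20.1853,-25.8832) T_A=(-13.7115,-12.3359) T_B=(-5.3331,-28.0856) sweep=72.8931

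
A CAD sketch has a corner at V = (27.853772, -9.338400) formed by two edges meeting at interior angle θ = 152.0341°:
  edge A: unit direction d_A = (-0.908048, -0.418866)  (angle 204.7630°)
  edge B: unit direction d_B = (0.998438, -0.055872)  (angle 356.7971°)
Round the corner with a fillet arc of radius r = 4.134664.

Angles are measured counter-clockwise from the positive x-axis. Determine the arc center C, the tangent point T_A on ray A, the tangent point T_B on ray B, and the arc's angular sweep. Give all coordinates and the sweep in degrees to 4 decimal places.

center=(28.6507,-13.5241) T_A=(26.9189,-9.7697) T_B=(28.8817,-9.3959) sweep=27.9659

bisector direction at 280.7800° = (0.187039,-0.982352)
center distance |VC| = r/sin(θ/2) = 4.134664/sin(76.0170°) = 4.260925
C = V + |VC|·bis = (28.6507,-13.5241)
T_A = V + ((C−V)·d_A)·d_A = V + 1.0296·d_A = (26.9189,-9.7697)
T_B = V + ((C−V)·d_B)·d_B = V + 1.0296·d_B = (28.8817,-9.3959)
sweep = 180° − θ = 27.9659°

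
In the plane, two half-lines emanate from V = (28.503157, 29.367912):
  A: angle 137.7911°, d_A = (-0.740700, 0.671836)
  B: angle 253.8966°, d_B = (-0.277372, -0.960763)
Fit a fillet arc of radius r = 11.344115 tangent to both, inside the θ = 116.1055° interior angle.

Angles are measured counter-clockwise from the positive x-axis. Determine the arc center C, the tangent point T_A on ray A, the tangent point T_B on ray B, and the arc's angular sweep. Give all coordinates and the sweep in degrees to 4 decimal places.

center=(15.6420,25.7179) T_A=(23.2634,34.1205) T_B=(26.5410,22.5714) sweep=63.8945

bisector direction at 195.8438° = (-0.962009,-0.273017)
center distance |VC| = r/sin(θ/2) = 11.344115/sin(58.0528°) = 13.369050
C = V + |VC|·bis = (15.6420,25.7179)
T_A = V + ((C−V)·d_A)·d_A = V + 7.0741·d_A = (23.2634,34.1205)
T_B = V + ((C−V)·d_B)·d_B = V + 7.0741·d_B = (26.5410,22.5714)
sweep = 180° − θ = 63.8945°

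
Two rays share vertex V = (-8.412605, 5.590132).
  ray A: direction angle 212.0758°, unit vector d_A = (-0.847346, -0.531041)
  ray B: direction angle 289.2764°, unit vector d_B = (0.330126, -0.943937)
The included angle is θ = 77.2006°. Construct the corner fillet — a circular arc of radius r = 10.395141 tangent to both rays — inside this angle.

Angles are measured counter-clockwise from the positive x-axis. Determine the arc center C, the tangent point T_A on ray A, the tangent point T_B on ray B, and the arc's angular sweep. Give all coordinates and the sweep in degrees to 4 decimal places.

bisector direction at 250.6761° = (-0.330908,-0.943663)
center distance |VC| = r/sin(θ/2) = 10.395141/sin(38.6003°) = 16.661986
C = V + |VC|·bis = (-13.9262,-10.1332)
T_A = V + ((C−V)·d_A)·d_A = V + 13.0216·d_A = (-19.4464,-1.3249)
T_B = V + ((C−V)·d_B)·d_B = V + 13.0216·d_B = (-4.1138,-6.7015)
sweep = 180° − θ = 102.7994°

center=(-13.9262,-10.1332) T_A=(-19.4464,-1.3249) T_B=(-4.1138,-6.7015) sweep=102.7994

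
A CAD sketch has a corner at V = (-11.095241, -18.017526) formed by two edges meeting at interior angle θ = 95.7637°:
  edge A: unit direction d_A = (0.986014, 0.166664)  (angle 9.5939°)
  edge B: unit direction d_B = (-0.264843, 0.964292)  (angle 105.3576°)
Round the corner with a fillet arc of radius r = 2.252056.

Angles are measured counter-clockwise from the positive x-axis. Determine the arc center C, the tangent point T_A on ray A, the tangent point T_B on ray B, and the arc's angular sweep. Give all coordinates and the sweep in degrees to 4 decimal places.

bisector direction at 57.4757° = (0.537657,0.843164)
center distance |VC| = r/sin(θ/2) = 2.252056/sin(47.8819°) = 3.036084
C = V + |VC|·bis = (-9.4629,-15.4576)
T_A = V + ((C−V)·d_A)·d_A = V + 2.0362·d_A = (-9.0875,-17.6782)
T_B = V + ((C−V)·d_B)·d_B = V + 2.0362·d_B = (-11.6345,-16.0540)
sweep = 180° − θ = 84.2363°

center=(-9.4629,-15.4576) T_A=(-9.0875,-17.6782) T_B=(-11.6345,-16.0540) sweep=84.2363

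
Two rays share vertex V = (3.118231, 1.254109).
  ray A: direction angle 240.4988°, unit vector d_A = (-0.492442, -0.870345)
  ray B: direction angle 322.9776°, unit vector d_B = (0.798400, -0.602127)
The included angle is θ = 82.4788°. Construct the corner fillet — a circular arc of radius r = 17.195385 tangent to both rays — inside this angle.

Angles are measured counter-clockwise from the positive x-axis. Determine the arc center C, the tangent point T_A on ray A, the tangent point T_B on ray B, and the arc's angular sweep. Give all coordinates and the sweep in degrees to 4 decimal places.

bisector direction at 281.7382° = (0.203440,-0.979087)
center distance |VC| = r/sin(θ/2) = 17.195385/sin(41.2394°) = 26.084967
C = V + |VC|·bis = (8.4250,-24.2854)
T_A = V + ((C−V)·d_A)·d_A = V + 19.6149·d_A = (-6.5410,-15.8176)
T_B = V + ((C−V)·d_B)·d_B = V + 19.6149·d_B = (18.7788,-10.5566)
sweep = 180° − θ = 97.5212°

center=(8.4250,-24.2854) T_A=(-6.5410,-15.8176) T_B=(18.7788,-10.5566) sweep=97.5212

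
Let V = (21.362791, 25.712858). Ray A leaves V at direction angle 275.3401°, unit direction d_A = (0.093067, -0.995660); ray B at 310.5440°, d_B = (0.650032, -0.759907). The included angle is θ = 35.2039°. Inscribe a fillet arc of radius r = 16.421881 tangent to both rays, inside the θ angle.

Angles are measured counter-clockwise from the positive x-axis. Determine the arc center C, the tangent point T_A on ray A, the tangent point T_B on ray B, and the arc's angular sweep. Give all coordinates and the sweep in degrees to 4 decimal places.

bisector direction at 292.9420° = (0.389800,-0.920900)
center distance |VC| = r/sin(θ/2) = 16.421881/sin(17.6019°) = 54.304743
C = V + |VC|·bis = (42.5308,-24.2964)
T_A = V + ((C−V)·d_A)·d_A = V + 51.7622·d_A = (26.1802,-25.8247)
T_B = V + ((C−V)·d_B)·d_B = V + 51.7622·d_B = (55.0099,-13.6216)
sweep = 180° − θ = 144.7961°

center=(42.5308,-24.2964) T_A=(26.1802,-25.8247) T_B=(55.0099,-13.6216) sweep=144.7961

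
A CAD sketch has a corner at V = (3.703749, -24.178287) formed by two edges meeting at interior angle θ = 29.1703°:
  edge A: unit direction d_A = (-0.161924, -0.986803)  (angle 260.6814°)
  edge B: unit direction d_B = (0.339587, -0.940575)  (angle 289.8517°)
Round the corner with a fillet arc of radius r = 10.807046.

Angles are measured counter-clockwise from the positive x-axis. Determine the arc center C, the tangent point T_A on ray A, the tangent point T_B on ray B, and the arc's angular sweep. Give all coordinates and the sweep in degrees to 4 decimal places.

bisector direction at 275.2666° = (0.091789,-0.995778)
center distance |VC| = r/sin(θ/2) = 10.807046/sin(14.5852°) = 42.916007
C = V + |VC|·bis = (7.6430,-66.9131)
T_A = V + ((C−V)·d_A)·d_A = V + 41.5330·d_A = (-3.0215,-65.1632)
T_B = V + ((C−V)·d_B)·d_B = V + 41.5330·d_B = (17.8078,-63.2432)
sweep = 180° − θ = 150.8297°

center=(7.6430,-66.9131) T_A=(-3.0215,-65.1632) T_B=(17.8078,-63.2432) sweep=150.8297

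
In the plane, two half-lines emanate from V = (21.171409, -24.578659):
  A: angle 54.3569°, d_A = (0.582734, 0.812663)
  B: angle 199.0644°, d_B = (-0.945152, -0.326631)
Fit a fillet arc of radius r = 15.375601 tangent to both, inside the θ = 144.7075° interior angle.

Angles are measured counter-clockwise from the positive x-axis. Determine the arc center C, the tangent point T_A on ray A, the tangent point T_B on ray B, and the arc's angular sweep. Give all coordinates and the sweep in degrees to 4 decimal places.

bisector direction at 126.7107° = (-0.597774,0.801665)
center distance |VC| = r/sin(θ/2) = 15.375601/sin(72.3538°) = 16.134804
C = V + |VC|·bis = (11.5264,-11.6440)
T_A = V + ((C−V)·d_A)·d_A = V + 4.8911·d_A = (24.0216,-20.6039)
T_B = V + ((C−V)·d_B)·d_B = V + 4.8911·d_B = (16.5486,-26.1762)
sweep = 180° − θ = 35.2925°

center=(11.5264,-11.6440) T_A=(24.0216,-20.6039) T_B=(16.5486,-26.1762) sweep=35.2925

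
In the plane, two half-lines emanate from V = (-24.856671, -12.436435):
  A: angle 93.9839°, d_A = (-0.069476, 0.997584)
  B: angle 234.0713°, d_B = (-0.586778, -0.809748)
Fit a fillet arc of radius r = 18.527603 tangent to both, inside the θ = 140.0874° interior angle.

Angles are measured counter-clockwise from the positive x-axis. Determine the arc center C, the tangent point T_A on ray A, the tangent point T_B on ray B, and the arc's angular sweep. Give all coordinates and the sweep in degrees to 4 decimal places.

bisector direction at 164.0276° = (-0.961394,0.275174)
center distance |VC| = r/sin(θ/2) = 18.527603/sin(70.0437°) = 19.711197
C = V + |VC|·bis = (-43.8069,-7.0124)
T_A = V + ((C−V)·d_A)·d_A = V + 6.7275·d_A = (-25.3241,-5.7252)
T_B = V + ((C−V)·d_B)·d_B = V + 6.7275·d_B = (-28.8042,-17.8840)
sweep = 180° − θ = 39.9126°

center=(-43.8069,-7.0124) T_A=(-25.3241,-5.7252) T_B=(-28.8042,-17.8840) sweep=39.9126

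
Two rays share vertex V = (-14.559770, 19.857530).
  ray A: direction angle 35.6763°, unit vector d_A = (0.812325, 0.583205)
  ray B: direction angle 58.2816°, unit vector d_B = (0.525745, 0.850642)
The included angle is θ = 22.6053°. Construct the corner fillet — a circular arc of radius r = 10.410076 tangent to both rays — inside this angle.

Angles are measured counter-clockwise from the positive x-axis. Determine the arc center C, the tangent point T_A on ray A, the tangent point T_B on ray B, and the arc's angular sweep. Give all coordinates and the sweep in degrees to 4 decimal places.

bisector direction at 46.9789° = (0.682267,0.731103)
center distance |VC| = r/sin(θ/2) = 10.410076/sin(11.3026°) = 53.114936
C = V + |VC|·bis = (21.6788,58.6900)
T_A = V + ((C−V)·d_A)·d_A = V + 52.0848·d_A = (27.7500,50.2337)
T_B = V + ((C−V)·d_B)·d_B = V + 52.0848·d_B = (12.8235,64.1631)
sweep = 180° − θ = 157.3947°

center=(21.6788,58.6900) T_A=(27.7500,50.2337) T_B=(12.8235,64.1631) sweep=157.3947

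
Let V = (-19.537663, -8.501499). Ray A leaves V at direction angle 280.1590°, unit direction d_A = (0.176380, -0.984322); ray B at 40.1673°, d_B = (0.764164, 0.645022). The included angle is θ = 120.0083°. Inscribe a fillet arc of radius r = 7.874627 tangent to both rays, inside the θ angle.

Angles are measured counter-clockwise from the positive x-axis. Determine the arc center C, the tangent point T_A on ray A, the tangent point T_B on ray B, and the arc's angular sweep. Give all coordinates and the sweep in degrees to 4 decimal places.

center=(-10.9847,-11.5870) T_A=(-18.7359,-12.9759) T_B=(-16.0640,-5.5695) sweep=59.9917

bisector direction at 340.1631° = (0.940663,-0.339343)
center distance |VC| = r/sin(θ/2) = 7.874627/sin(60.0042°) = 9.092456
C = V + |VC|·bis = (-10.9847,-11.5870)
T_A = V + ((C−V)·d_A)·d_A = V + 4.5457·d_A = (-18.7359,-12.9759)
T_B = V + ((C−V)·d_B)·d_B = V + 4.5457·d_B = (-16.0640,-5.5695)
sweep = 180° − θ = 59.9917°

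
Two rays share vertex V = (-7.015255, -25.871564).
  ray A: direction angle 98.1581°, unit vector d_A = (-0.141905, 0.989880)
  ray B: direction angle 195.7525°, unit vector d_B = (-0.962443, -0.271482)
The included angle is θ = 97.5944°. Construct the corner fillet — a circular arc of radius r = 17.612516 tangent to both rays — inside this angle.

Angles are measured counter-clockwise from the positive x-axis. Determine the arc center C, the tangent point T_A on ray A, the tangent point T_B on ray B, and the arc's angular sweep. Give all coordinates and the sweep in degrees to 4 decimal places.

center=(-26.6377,-13.1068) T_A=(-9.2034,-10.6075) T_B=(-21.8562,-30.0579) sweep=82.4056

bisector direction at 146.9553° = (-0.838245,0.545293)
center distance |VC| = r/sin(θ/2) = 17.612516/sin(48.7972°) = 23.408985
C = V + |VC|·bis = (-26.6377,-13.1068)
T_A = V + ((C−V)·d_A)·d_A = V + 15.4201·d_A = (-9.2034,-10.6075)
T_B = V + ((C−V)·d_B)·d_B = V + 15.4201·d_B = (-21.8562,-30.0579)
sweep = 180° − θ = 82.4056°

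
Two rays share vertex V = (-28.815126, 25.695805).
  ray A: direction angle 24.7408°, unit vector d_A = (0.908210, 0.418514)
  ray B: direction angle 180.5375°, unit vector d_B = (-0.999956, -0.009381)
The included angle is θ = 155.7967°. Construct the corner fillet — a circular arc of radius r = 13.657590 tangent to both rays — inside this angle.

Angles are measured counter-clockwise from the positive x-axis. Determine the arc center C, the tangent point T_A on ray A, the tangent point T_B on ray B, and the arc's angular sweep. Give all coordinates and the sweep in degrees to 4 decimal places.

bisector direction at 102.6391° = (-0.218810,0.975767)
center distance |VC| = r/sin(θ/2) = 13.657590/sin(77.8983°) = 13.967998
C = V + |VC|·bis = (-31.8715,39.3253)
T_A = V + ((C−V)·d_A)·d_A = V + 2.9283·d_A = (-26.1556,26.9214)
T_B = V + ((C−V)·d_B)·d_B = V + 2.9283·d_B = (-31.7433,25.6683)
sweep = 180° − θ = 24.2033°

center=(-31.8715,39.3253) T_A=(-26.1556,26.9214) T_B=(-31.7433,25.6683) sweep=24.2033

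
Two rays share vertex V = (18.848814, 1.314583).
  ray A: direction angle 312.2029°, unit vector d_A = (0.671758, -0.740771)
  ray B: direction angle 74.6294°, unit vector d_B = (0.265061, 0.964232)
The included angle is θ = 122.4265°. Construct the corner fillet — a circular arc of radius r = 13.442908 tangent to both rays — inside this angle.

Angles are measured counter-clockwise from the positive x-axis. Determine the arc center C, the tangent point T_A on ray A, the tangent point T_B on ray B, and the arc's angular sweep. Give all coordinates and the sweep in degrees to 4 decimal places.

bisector direction at 13.4161° = (0.972711,0.232022)
center distance |VC| = r/sin(θ/2) = 13.442908/sin(61.2133°) = 15.338465
C = V + |VC|·bis = (33.7687,4.8734)
T_A = V + ((C−V)·d_A)·d_A = V + 7.3863·d_A = (23.8106,-4.1569)
T_B = V + ((C−V)·d_B)·d_B = V + 7.3863·d_B = (20.8066,8.4366)
sweep = 180° − θ = 57.5735°

center=(33.7687,4.8734) T_A=(23.8106,-4.1569) T_B=(20.8066,8.4366) sweep=57.5735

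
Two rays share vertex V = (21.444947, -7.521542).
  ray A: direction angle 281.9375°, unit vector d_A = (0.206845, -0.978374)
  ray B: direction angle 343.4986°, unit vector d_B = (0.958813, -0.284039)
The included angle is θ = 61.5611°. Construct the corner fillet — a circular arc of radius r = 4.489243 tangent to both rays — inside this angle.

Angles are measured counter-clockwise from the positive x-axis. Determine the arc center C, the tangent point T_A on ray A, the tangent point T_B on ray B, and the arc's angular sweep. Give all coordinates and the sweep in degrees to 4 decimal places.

center=(27.3960,-13.9666) T_A=(23.0038,-14.8951) T_B=(28.6711,-9.6622) sweep=118.4389

bisector direction at 312.7181° = (0.678391,-0.734701)
center distance |VC| = r/sin(θ/2) = 4.489243/sin(30.7806°) = 8.772315
C = V + |VC|·bis = (27.3960,-13.9666)
T_A = V + ((C−V)·d_A)·d_A = V + 7.5366·d_A = (23.0038,-14.8951)
T_B = V + ((C−V)·d_B)·d_B = V + 7.5366·d_B = (28.6711,-9.6622)
sweep = 180° − θ = 118.4389°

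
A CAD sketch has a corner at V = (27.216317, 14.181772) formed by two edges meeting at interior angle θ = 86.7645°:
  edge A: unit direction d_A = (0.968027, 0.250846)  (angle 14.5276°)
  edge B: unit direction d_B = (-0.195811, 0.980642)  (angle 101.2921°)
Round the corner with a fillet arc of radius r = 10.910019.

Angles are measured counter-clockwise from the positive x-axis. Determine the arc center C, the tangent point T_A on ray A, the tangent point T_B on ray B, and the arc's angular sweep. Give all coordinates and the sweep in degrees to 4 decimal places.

center=(35.6547,27.6388) T_A=(38.3914,17.0776) T_B=(24.9558,25.5025) sweep=93.2355

bisector direction at 57.9099° = (0.531253,0.847213)
center distance |VC| = r/sin(θ/2) = 10.910019/sin(43.3822°) = 15.883850
C = V + |VC|·bis = (35.6547,27.6388)
T_A = V + ((C−V)·d_A)·d_A = V + 11.5442·d_A = (38.3914,17.0776)
T_B = V + ((C−V)·d_B)·d_B = V + 11.5442·d_B = (24.9558,25.5025)
sweep = 180° − θ = 93.2355°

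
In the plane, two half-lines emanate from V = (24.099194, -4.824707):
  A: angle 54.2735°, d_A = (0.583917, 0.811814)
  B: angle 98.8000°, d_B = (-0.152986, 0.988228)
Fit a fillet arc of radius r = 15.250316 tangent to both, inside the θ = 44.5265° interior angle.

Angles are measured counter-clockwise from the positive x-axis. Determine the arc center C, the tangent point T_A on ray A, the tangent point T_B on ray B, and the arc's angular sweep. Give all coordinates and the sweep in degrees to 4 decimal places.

bisector direction at 76.5367° = (0.232822,0.972519)
center distance |VC| = r/sin(θ/2) = 15.250316/sin(22.2632°) = 40.252889
C = V + |VC|·bis = (33.4709,34.3220)
T_A = V + ((C−V)·d_A)·d_A = V + 37.2522·d_A = (45.8514,25.4171)
T_B = V + ((C−V)·d_B)·d_B = V + 37.2522·d_B = (18.4001,31.9889)
sweep = 180° − θ = 135.4735°

center=(33.4709,34.3220) T_A=(45.8514,25.4171) T_B=(18.4001,31.9889) sweep=135.4735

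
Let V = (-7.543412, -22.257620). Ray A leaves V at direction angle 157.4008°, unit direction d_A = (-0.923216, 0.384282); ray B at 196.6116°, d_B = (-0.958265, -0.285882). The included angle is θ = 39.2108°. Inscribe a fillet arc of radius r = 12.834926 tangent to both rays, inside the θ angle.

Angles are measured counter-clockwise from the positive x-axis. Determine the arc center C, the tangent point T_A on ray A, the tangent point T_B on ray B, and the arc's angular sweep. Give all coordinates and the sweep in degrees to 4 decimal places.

bisector direction at 177.0062° = (-0.998635,0.052228)
center distance |VC| = r/sin(θ/2) = 12.834926/sin(19.6054°) = 38.251512
C = V + |VC|·bis = (-45.7427,-20.2598)
T_A = V + ((C−V)·d_A)·d_A = V + 36.0339·d_A = (-40.8105,-8.4104)
T_B = V + ((C−V)·d_B)·d_B = V + 36.0339·d_B = (-42.0734,-32.5591)
sweep = 180° − θ = 140.7892°

center=(-45.7427,-20.2598) T_A=(-40.8105,-8.4104) T_B=(-42.0734,-32.5591) sweep=140.7892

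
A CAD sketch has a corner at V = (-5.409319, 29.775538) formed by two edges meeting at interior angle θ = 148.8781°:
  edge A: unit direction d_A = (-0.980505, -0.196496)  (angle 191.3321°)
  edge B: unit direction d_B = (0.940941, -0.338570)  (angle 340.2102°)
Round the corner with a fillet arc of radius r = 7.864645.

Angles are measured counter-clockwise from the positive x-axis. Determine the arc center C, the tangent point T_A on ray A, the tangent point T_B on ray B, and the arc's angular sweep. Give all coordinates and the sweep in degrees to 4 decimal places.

center=(-6.0113,21.6339) T_A=(-7.5567,29.3452) T_B=(-3.3486,29.0340) sweep=31.1219

bisector direction at 265.7711° = (-0.073740,-0.997277)
center distance |VC| = r/sin(θ/2) = 7.864645/sin(74.4390°) = 8.163887
C = V + |VC|·bis = (-6.0113,21.6339)
T_A = V + ((C−V)·d_A)·d_A = V + 2.1901·d_A = (-7.5567,29.3452)
T_B = V + ((C−V)·d_B)·d_B = V + 2.1901·d_B = (-3.3486,29.0340)
sweep = 180° − θ = 31.1219°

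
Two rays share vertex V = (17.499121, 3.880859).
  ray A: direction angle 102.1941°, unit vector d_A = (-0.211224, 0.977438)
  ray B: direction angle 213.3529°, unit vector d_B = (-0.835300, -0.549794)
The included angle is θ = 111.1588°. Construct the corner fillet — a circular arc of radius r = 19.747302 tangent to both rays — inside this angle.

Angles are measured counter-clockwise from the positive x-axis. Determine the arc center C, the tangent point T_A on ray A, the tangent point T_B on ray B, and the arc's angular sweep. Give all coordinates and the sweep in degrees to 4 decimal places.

bisector direction at 157.7735° = (-0.925696,0.378269)
center distance |VC| = r/sin(θ/2) = 19.747302/sin(55.5794°) = 23.938726
C = V + |VC|·bis = (-4.6609,12.9361)
T_A = V + ((C−V)·d_A)·d_A = V + 13.5317·d_A = (14.6409,17.1072)
T_B = V + ((C−V)·d_B)·d_B = V + 13.5317·d_B = (6.1961,-3.5588)
sweep = 180° − θ = 68.8412°

center=(-4.6609,12.9361) T_A=(14.6409,17.1072) T_B=(6.1961,-3.5588) sweep=68.8412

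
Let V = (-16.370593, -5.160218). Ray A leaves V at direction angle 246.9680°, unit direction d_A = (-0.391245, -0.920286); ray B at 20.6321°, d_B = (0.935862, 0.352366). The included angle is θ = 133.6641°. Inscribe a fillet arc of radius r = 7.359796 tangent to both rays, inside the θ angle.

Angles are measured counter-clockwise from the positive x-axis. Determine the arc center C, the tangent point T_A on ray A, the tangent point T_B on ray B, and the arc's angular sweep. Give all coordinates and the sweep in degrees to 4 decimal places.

center=(-10.8297,-10.9382) T_A=(-17.6028,-8.0587) T_B=(-13.4231,-4.0504) sweep=46.3359

bisector direction at 313.8000° = (0.692144,-0.721760)
center distance |VC| = r/sin(θ/2) = 7.359796/sin(66.8320°) = 8.005386
C = V + |VC|·bis = (-10.8297,-10.9382)
T_A = V + ((C−V)·d_A)·d_A = V + 3.1495·d_A = (-17.6028,-8.0587)
T_B = V + ((C−V)·d_B)·d_B = V + 3.1495·d_B = (-13.4231,-4.0504)
sweep = 180° − θ = 46.3359°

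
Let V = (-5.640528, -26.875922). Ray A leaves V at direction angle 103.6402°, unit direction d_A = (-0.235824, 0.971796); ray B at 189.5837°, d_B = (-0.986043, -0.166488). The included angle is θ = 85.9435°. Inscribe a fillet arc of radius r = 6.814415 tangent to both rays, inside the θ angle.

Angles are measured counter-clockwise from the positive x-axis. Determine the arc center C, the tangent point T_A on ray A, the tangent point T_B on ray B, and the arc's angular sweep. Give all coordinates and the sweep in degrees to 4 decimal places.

center=(-13.9878,-21.3744) T_A=(-7.3655,-19.7674) T_B=(-12.8532,-28.0937) sweep=94.0565

bisector direction at 146.6119° = (-0.834963,0.550307)
center distance |VC| = r/sin(θ/2) = 6.814415/sin(42.9718°) = 9.997122
C = V + |VC|·bis = (-13.9878,-21.3744)
T_A = V + ((C−V)·d_A)·d_A = V + 7.3148·d_A = (-7.3655,-19.7674)
T_B = V + ((C−V)·d_B)·d_B = V + 7.3148·d_B = (-12.8532,-28.0937)
sweep = 180° − θ = 94.0565°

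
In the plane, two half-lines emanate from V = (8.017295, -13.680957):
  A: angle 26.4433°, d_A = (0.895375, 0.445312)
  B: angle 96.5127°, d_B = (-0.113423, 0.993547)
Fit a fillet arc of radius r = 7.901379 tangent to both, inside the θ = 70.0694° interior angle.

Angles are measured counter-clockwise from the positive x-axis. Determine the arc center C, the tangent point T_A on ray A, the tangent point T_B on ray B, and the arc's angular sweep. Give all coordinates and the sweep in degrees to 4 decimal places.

bisector direction at 61.4780° = (0.477496,0.878634)
center distance |VC| = r/sin(θ/2) = 7.901379/sin(35.0347°) = 13.763732
C = V + |VC|·bis = (14.5894,-1.5877)
T_A = V + ((C−V)·d_A)·d_A = V + 11.2698·d_A = (18.1080,-8.6624)
T_B = V + ((C−V)·d_B)·d_B = V + 11.2698·d_B = (6.7390,-2.4839)
sweep = 180° − θ = 109.9306°

center=(14.5894,-1.5877) T_A=(18.1080,-8.6624) T_B=(6.7390,-2.4839) sweep=109.9306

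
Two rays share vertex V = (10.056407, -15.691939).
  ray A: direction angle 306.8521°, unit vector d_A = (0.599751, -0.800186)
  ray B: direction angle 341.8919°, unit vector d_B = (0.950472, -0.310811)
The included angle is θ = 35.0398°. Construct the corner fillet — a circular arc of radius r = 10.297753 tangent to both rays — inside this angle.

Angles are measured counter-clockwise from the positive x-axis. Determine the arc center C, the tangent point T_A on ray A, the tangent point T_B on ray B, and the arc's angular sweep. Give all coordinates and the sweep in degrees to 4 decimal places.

center=(37.8609,-35.6186) T_A=(29.6208,-41.7946) T_B=(41.0615,-25.8308) sweep=144.9602

bisector direction at 324.3720° = (0.812816,-0.582520)
center distance |VC| = r/sin(θ/2) = 10.297753/sin(17.5199°) = 34.207596
C = V + |VC|·bis = (37.8609,-35.6186)
T_A = V + ((C−V)·d_A)·d_A = V + 32.6208·d_A = (29.6208,-41.7946)
T_B = V + ((C−V)·d_B)·d_B = V + 32.6208·d_B = (41.0615,-25.8308)
sweep = 180° − θ = 144.9602°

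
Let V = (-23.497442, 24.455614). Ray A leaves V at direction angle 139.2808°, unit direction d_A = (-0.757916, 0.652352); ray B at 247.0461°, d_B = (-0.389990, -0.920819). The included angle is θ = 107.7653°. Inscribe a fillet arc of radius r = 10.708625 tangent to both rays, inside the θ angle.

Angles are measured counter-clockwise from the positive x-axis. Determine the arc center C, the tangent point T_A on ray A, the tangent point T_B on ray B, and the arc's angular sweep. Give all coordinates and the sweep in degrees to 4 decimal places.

bisector direction at 193.1635° = (-0.973724,-0.227730)
center distance |VC| = r/sin(θ/2) = 10.708625/sin(53.8826°) = 13.256343
C = V + |VC|·bis = (-36.4055,21.4368)
T_A = V + ((C−V)·d_A)·d_A = V + 7.8138·d_A = (-29.4197,29.5530)
T_B = V + ((C−V)·d_B)·d_B = V + 7.8138·d_B = (-26.5448,17.2605)
sweep = 180° − θ = 72.2347°

center=(-36.4055,21.4368) T_A=(-29.4197,29.5530) T_B=(-26.5448,17.2605) sweep=72.2347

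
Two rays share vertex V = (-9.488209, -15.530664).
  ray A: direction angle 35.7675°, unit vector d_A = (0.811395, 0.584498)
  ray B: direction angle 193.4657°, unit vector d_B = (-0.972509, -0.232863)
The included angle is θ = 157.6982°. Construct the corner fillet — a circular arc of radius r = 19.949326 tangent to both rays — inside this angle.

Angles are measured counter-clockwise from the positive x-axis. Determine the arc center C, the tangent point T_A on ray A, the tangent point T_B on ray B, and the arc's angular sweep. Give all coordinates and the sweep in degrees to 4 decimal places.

center=(-17.9579,2.9546) T_A=(-6.2976,-13.2322) T_B=(-13.3124,-16.4464) sweep=22.3018

bisector direction at 114.6166° = (-0.416544,0.909115)
center distance |VC| = r/sin(θ/2) = 19.949326/sin(78.8491°) = 20.333191
C = V + |VC|·bis = (-17.9579,2.9546)
T_A = V + ((C−V)·d_A)·d_A = V + 3.9323·d_A = (-6.2976,-13.2322)
T_B = V + ((C−V)·d_B)·d_B = V + 3.9323·d_B = (-13.3124,-16.4464)
sweep = 180° − θ = 22.3018°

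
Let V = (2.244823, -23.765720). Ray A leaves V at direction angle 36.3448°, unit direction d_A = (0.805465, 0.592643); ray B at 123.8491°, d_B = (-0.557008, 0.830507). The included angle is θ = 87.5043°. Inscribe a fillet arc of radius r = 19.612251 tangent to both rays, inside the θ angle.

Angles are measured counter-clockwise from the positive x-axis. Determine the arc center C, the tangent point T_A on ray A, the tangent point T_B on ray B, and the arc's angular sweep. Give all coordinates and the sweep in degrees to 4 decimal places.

bisector direction at 80.0970° = (0.171982,0.985100)
center distance |VC| = r/sin(θ/2) = 19.612251/sin(43.7522°) = 28.360249
C = V + |VC|·bis = (7.1223,4.1720)
T_A = V + ((C−V)·d_A)·d_A = V + 20.4857·d_A = (18.7453,-11.6250)
T_B = V + ((C−V)·d_B)·d_B = V + 20.4857·d_B = (-9.1659,-6.7522)
sweep = 180° − θ = 92.4957°

center=(7.1223,4.1720) T_A=(18.7453,-11.6250) T_B=(-9.1659,-6.7522) sweep=92.4957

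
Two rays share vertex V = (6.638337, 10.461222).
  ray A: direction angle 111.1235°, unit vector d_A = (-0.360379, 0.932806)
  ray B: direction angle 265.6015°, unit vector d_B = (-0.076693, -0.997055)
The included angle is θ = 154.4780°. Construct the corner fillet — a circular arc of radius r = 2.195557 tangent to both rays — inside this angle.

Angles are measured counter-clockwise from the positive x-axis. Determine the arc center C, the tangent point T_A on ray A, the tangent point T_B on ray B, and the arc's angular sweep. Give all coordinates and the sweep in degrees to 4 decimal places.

bisector direction at 188.3625° = (-0.989368,-0.145436)
center distance |VC| = r/sin(θ/2) = 2.195557/sin(77.2390°) = 2.251161
C = V + |VC|·bis = (4.4111,10.1338)
T_A = V + ((C−V)·d_A)·d_A = V + 0.4972·d_A = (6.4591,10.9251)
T_B = V + ((C−V)·d_B)·d_B = V + 0.4972·d_B = (6.6002,9.9654)
sweep = 180° − θ = 25.5220°

center=(4.4111,10.1338) T_A=(6.4591,10.9251) T_B=(6.6002,9.9654) sweep=25.5220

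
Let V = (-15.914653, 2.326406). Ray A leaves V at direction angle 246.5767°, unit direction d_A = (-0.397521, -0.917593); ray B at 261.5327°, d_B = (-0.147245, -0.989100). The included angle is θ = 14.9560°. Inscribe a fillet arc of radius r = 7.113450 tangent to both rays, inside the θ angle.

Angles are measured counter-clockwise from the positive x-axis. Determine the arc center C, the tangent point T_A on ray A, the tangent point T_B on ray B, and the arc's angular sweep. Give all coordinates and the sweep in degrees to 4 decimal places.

bisector direction at 254.0547° = (-0.274720,-0.961524)
center distance |VC| = r/sin(θ/2) = 7.113450/sin(7.4780°) = 54.657674
C = V + |VC|·bis = (-30.9302,-50.2283)
T_A = V + ((C−V)·d_A)·d_A = V + 54.1928·d_A = (-37.4574,-47.4005)
T_B = V + ((C−V)·d_B)·d_B = V + 54.1928·d_B = (-23.8943,-51.2757)
sweep = 180° − θ = 165.0440°

center=(-30.9302,-50.2283) T_A=(-37.4574,-47.4005) T_B=(-23.8943,-51.2757) sweep=165.0440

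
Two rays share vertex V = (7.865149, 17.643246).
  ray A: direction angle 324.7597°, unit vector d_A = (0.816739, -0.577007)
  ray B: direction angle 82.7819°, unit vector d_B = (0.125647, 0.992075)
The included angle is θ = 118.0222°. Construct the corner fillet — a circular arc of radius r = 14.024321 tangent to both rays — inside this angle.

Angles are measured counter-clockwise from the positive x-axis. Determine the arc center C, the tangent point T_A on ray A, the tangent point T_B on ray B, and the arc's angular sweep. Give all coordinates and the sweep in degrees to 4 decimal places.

bisector direction at 23.7708° = (0.915165,0.403079)
center distance |VC| = r/sin(θ/2) = 14.024321/sin(59.0111°) = 16.359337
C = V + |VC|·bis = (22.8366,24.2374)
T_A = V + ((C−V)·d_A)·d_A = V + 8.4230·d_A = (14.7445,12.7831)
T_B = V + ((C−V)·d_B)·d_B = V + 8.4230·d_B = (8.9235,25.9995)
sweep = 180° − θ = 61.9778°

center=(22.8366,24.2374) T_A=(14.7445,12.7831) T_B=(8.9235,25.9995) sweep=61.9778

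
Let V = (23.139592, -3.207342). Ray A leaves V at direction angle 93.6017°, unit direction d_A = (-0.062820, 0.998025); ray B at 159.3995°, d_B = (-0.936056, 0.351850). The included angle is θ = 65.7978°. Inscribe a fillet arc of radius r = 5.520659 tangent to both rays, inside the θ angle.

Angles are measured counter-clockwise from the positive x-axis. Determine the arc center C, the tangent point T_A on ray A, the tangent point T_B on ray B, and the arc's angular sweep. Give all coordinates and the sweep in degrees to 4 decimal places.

center=(17.0937,4.9630) T_A=(22.6035,5.3098) T_B=(15.1513,-0.2047) sweep=114.2022

bisector direction at 126.5006° = (-0.594831,0.803851)
center distance |VC| = r/sin(θ/2) = 5.520659/sin(32.8989°) = 10.163996
C = V + |VC|·bis = (17.0937,4.9630)
T_A = V + ((C−V)·d_A)·d_A = V + 8.5340·d_A = (22.6035,5.3098)
T_B = V + ((C−V)·d_B)·d_B = V + 8.5340·d_B = (15.1513,-0.2047)
sweep = 180° − θ = 114.2022°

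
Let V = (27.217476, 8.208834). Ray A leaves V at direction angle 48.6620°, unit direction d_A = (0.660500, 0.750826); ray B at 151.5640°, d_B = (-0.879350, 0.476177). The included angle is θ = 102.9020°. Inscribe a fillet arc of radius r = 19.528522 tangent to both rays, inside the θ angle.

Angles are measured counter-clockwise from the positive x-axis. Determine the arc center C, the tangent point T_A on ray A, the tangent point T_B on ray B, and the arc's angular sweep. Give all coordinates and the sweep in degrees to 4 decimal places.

center=(22.8330,32.7910) T_A=(37.4955,19.8924) T_B=(13.5339,15.6186) sweep=77.0980

bisector direction at 100.1130° = (-0.175590,0.984463)
center distance |VC| = r/sin(θ/2) = 19.528522/sin(51.4510°) = 24.970124
C = V + |VC|·bis = (22.8330,32.7910)
T_A = V + ((C−V)·d_A)·d_A = V + 15.5610·d_A = (37.4955,19.8924)
T_B = V + ((C−V)·d_B)·d_B = V + 15.5610·d_B = (13.5339,15.6186)
sweep = 180° − θ = 77.0980°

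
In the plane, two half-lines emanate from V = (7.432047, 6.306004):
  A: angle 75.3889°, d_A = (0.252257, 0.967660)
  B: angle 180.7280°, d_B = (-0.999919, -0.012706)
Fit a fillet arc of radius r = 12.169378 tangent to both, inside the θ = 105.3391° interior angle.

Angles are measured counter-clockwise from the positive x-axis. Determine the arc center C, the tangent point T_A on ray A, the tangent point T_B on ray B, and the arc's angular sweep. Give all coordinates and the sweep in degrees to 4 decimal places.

center=(-2.0026,18.3565) T_A=(9.7732,15.2867) T_B=(-1.8480,6.1881) sweep=74.6609

bisector direction at 128.0584° = (-0.616465,0.787382)
center distance |VC| = r/sin(θ/2) = 12.169378/sin(52.6696°) = 15.304481
C = V + |VC|·bis = (-2.0026,18.3565)
T_A = V + ((C−V)·d_A)·d_A = V + 9.2808·d_A = (9.7732,15.2867)
T_B = V + ((C−V)·d_B)·d_B = V + 9.2808·d_B = (-1.8480,6.1881)
sweep = 180° − θ = 74.6609°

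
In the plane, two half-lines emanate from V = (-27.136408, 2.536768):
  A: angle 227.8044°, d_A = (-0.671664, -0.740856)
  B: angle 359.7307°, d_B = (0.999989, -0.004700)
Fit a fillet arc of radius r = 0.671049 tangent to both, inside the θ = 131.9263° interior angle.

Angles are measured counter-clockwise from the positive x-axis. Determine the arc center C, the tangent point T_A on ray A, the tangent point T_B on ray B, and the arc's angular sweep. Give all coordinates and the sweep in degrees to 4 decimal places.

center=(-26.8403,1.8643) T_A=(-27.3374,2.3150) T_B=(-26.8371,2.5354) sweep=48.0737

bisector direction at 293.7675° = (0.403027,-0.915188)
center distance |VC| = r/sin(θ/2) = 0.671049/sin(65.9631°) = 0.734765
C = V + |VC|·bis = (-26.8403,1.8643)
T_A = V + ((C−V)·d_A)·d_A = V + 0.2993·d_A = (-27.3374,2.3150)
T_B = V + ((C−V)·d_B)·d_B = V + 0.2993·d_B = (-26.8371,2.5354)
sweep = 180° − θ = 48.0737°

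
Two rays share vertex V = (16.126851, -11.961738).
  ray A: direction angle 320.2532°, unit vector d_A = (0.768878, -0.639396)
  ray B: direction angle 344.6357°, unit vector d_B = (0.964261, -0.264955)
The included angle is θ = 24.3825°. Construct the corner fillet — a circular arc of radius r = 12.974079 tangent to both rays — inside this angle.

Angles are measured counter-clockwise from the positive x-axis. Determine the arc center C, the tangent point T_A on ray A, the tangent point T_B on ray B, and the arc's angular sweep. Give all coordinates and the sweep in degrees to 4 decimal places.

center=(70.5950,-40.3832) T_A=(62.2994,-50.3587) T_B=(74.0325,-27.8728) sweep=155.6175

bisector direction at 332.4445° = (0.886563,-0.462608)
center distance |VC| = r/sin(θ/2) = 12.974079/sin(12.1913°) = 61.437418
C = V + |VC|·bis = (70.5950,-40.3832)
T_A = V + ((C−V)·d_A)·d_A = V + 60.0519·d_A = (62.2994,-50.3587)
T_B = V + ((C−V)·d_B)·d_B = V + 60.0519·d_B = (74.0325,-27.8728)
sweep = 180° − θ = 155.6175°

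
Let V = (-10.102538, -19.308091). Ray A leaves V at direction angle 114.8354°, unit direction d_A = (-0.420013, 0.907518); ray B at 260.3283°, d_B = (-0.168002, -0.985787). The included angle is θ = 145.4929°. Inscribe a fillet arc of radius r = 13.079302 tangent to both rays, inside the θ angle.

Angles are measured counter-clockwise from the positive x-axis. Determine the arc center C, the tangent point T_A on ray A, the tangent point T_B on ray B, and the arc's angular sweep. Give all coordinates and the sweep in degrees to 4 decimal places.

bisector direction at 187.5819° = (-0.991257,-0.131942)
center distance |VC| = r/sin(θ/2) = 13.079302/sin(72.7464°) = 13.695582
C = V + |VC|·bis = (-23.6784,-21.1151)
T_A = V + ((C−V)·d_A)·d_A = V + 4.0621·d_A = (-11.8087,-15.6216)
T_B = V + ((C−V)·d_B)·d_B = V + 4.0621·d_B = (-10.7850,-23.3125)
sweep = 180° − θ = 34.5071°

center=(-23.6784,-21.1151) T_A=(-11.8087,-15.6216) T_B=(-10.7850,-23.3125) sweep=34.5071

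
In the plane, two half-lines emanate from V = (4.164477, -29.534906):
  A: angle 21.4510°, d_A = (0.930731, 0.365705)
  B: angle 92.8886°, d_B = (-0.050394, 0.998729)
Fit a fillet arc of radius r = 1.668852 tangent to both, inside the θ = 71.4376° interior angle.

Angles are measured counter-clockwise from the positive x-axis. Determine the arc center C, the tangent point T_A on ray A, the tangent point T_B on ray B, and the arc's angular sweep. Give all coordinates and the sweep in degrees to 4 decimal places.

bisector direction at 57.1698° = (0.542151,0.840281)
center distance |VC| = r/sin(θ/2) = 1.668852/sin(35.7188°) = 2.858565
C = V + |VC|·bis = (5.7143,-27.1329)
T_A = V + ((C−V)·d_A)·d_A = V + 2.3208·d_A = (6.3246,-28.6862)
T_B = V + ((C−V)·d_B)·d_B = V + 2.3208·d_B = (4.0475,-27.2170)
sweep = 180° − θ = 108.5624°

center=(5.7143,-27.1329) T_A=(6.3246,-28.6862) T_B=(4.0475,-27.2170) sweep=108.5624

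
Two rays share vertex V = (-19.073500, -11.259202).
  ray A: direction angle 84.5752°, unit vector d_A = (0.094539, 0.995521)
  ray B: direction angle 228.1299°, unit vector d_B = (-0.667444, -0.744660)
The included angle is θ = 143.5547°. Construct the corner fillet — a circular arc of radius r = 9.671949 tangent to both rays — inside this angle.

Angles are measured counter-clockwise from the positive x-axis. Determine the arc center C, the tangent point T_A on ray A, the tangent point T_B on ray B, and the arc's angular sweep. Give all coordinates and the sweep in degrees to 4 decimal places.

center=(-28.4011,-7.1749) T_A=(-18.7725,-8.0893) T_B=(-21.1988,-13.6304) sweep=36.4453

bisector direction at 156.3526° = (-0.916031,0.401108)
center distance |VC| = r/sin(θ/2) = 9.671949/sin(71.7773°) = 10.182623
C = V + |VC|·bis = (-28.4011,-7.1749)
T_A = V + ((C−V)·d_A)·d_A = V + 3.1842·d_A = (-18.7725,-8.0893)
T_B = V + ((C−V)·d_B)·d_B = V + 3.1842·d_B = (-21.1988,-13.6304)
sweep = 180° − θ = 36.4453°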